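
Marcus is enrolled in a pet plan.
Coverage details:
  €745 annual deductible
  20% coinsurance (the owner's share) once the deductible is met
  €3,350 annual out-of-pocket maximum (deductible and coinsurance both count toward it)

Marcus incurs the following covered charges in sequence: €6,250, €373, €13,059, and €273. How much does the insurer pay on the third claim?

Claim 1 — €6,250: deductible takes €745, €5,505 remains; coinsurance €5,505 × 20% = €1,101. Owner pays €1,846; OOP now €1,846. Plan pays €6,250 − €1,846 = €4,404.
Claim 2 — €373: deductible already satisfied, so owner's share is 20% × €373 = €74.60. Owner owes €74.60 (running OOP €1,920.60). Plan pays €373 − €74.60 = €298.40.
Claim 3 — €13,059: 20% coinsurance on €13,059 = €2,611.80. OOP would hit €4,532.40 > €3,350, so the cap limits the owner to €3,350 − €1,920.60 = €1,429.40. Insurer: €13,059 − €1,429.40 = €11,629.60.

€11,629.60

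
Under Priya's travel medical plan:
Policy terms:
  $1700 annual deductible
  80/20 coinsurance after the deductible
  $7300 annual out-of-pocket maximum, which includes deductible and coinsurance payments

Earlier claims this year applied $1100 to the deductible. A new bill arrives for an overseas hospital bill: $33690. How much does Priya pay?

$6200

Deductible still to meet: $1700 − $1100 = $600.
The remaining $33090 (= $33690 − $600) moves to coinsurance.
Coinsurance: $33090 × 20% = $6618.
Traveler responsibility before any cap: $600 + $6618 = $7218.
Adding $7218 to the $1100 already spent would give $8318, which exceeds the $7300 cap; the traveler pays just $7300 − $1100 = $6200.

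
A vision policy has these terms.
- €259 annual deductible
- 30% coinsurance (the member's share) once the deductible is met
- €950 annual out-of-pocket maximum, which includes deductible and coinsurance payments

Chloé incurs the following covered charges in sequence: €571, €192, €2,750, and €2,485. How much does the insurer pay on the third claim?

Bill 1, €571: €259 finishes the deductible; €312 goes to coinsurance; member's 30% is €93.60. Member owes €352.60 (running OOP €352.60). Insurer: €571 − €352.60 = €218.40.
Bill 2, €192: deductible met; 30% of €192 = €57.60. Member pays €57.60; OOP now €410.20. Insurer: €192 − €57.60 = €134.40.
Bill 3, €2,750: 30% coinsurance on €2,750 = €825. That would push OOP to €1,235.20, over the €950 cap, so member pays €950 − €410.20 = €539.80. Insurer: €2,750 − €539.80 = €2,210.20.

€2,210.20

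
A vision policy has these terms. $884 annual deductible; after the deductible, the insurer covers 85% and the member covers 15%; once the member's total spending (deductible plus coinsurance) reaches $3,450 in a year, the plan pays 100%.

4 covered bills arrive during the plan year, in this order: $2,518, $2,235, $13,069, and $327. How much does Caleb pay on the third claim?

#1 ($2,518): $884 to deductible, leaving $1,634; coinsurance $1,634 × 15% = $245.10. Cost to member: $1,129.10. OOP to date $1,129.10.
#2 ($2,235): 15% coinsurance on $2,235 = $335.25. Member owes $335.25 (running OOP $1,464.35).
#3 ($13,069): 15% coinsurance on $13,069 = $1,960.35. Member owes $1,960.35 (running OOP $3,424.70).

$1,960.35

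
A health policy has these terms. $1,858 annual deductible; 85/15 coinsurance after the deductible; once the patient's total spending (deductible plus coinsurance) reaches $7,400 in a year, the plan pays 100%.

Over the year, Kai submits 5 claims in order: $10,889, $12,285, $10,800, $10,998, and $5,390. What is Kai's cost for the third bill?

$1,620

#1 ($10,889): $1,858 to deductible, leaving $9,031; coinsurance $9,031 × 15% = $1,354.65. Patient owes $3,212.65 (running OOP $3,212.65).
#2 ($12,285): deductible met; 15% of $12,285 = $1,842.75. Patient owes $1,842.75 (running OOP $5,055.40).
#3 ($10,800): 15% coinsurance on $10,800 = $1,620. Cost to patient: $1,620. OOP to date $6,675.40.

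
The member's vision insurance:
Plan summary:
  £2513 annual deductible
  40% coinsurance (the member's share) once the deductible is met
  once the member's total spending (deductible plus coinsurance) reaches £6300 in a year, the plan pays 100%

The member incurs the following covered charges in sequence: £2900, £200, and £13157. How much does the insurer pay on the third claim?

£9604.80

Claim 1 (£2900): £2513 to deductible, leaving £387; member's 40% is £154.80. Member owes £2667.80 (running OOP £2667.80). Plan pays £2900 − £2667.80 = £232.20.
Claim 2 (£200): 40% coinsurance on £200 = £80. Cost to member: £80. OOP to date £2747.80. Plan pays £200 − £80 = £120.
Claim 3 (£13157): 40% coinsurance on £13157 = £5262.80. Adding that to £2747.80 gives £8010.60, past the £6300 cap; member pays only £6300 − £2747.80 = £3552.20. Plan pays £13157 − £3552.20 = £9604.80.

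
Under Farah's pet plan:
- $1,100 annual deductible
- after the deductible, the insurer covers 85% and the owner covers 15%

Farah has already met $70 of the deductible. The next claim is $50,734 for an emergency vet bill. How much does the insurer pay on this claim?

$42,248.40

Remaining deductible: $1,100 − $70 = $1,030.
The remaining $49,704 (= $50,734 − $1,030) moves to coinsurance.
Coinsurance: $49,704 × 15% = $7,455.60.
So the owner owes $1,030 + $7,455.60 = $8,485.60.
The plan picks up $50,734 − $8,485.60 = $42,248.40.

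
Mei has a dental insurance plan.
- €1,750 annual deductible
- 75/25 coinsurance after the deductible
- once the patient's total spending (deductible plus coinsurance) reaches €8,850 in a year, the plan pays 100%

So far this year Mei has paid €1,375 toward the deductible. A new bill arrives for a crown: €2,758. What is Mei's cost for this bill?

€970.75

Remaining deductible: €1,750 − €1,375 = €375.
The remaining €2,383 (= €2,758 − €375) moves to coinsurance.
25% of €2,383 = €595.75 falls to the patient.
So the patient owes €375 + €595.75 = €970.75 before any cap.
Year-to-date out-of-pocket becomes €1,375 + €970.75 = €2,345.75, still under the €8,850 maximum, so no cap applies.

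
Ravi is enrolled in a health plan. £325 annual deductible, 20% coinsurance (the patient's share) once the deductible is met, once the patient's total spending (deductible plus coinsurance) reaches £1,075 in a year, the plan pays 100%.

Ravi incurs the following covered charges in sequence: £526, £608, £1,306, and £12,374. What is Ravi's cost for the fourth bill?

£327

#1 (£526): £325 to deductible, leaving £201; patient's 20% is £40.20. Patient pays £365.20; OOP now £365.20.
#2 (£608): deductible met; 20% of £608 = £121.60. Cost to patient: £121.60. OOP to date £486.80.
#3 (£1,306): 20% coinsurance on £1,306 = £261.20. Patient pays £261.20; OOP now £748.
#4 (£12,374): 20% coinsurance on £12,374 = £2,474.80. Adding that to £748 gives £3,222.80, past the £1,075 cap; patient pays only £1,075 − £748 = £327.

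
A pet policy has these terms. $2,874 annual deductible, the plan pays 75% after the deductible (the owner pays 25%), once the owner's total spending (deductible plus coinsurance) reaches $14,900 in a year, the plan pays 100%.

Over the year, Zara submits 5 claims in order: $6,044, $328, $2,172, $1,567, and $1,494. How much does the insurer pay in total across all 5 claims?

$6,548.25

#1 ($6,044): $2,874 to deductible, leaving $3,170; 25% of $3,170 = $792.50. Owner pays $3,666.50; OOP now $3,666.50. Insurer: $6,044 − $3,666.50 = $2,377.50.
#2 ($328): 25% coinsurance on $328 = $82. Owner pays $82; OOP now $3,748.50. Insurer: $328 − $82 = $246.
#3 ($2,172): 25% coinsurance on $2,172 = $543. Owner pays $543; OOP now $4,291.50. Plan pays $2,172 − $543 = $1,629.
#4 ($1,567): deductible met; 25% of $1,567 = $391.75. Owner pays $391.75; OOP now $4,683.25. Plan pays $1,567 − $391.75 = $1,175.25.
#5 ($1,494): deductible met; 25% of $1,494 = $373.50. Owner owes $373.50 (running OOP $5,056.75). Plan pays $1,494 − $373.50 = $1,120.50.
Insurer total = bills − owner's total = $11,605 − $5,056.75 = $6,548.25.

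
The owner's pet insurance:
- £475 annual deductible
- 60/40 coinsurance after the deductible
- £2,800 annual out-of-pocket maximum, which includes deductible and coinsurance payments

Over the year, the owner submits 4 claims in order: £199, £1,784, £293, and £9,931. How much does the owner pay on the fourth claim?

£1,604.60

Claim 1 (£199): fully absorbed by the deductible. Cost to owner: £199. OOP to date £199.
Claim 2 (£1,784): deductible takes £276, £1,508 remains; owner's 40% is £603.20. Owner owes £879.20 (running OOP £1,078.20).
Claim 3 (£293): deductible already satisfied, so owner's share is 40% × £293 = £117.20. Owner owes £117.20 (running OOP £1,195.40).
Claim 4 (£9,931): 40% coinsurance on £9,931 = £3,972.40. OOP would hit £5,167.80 > £2,800, so the cap limits the owner to £2,800 − £1,195.40 = £1,604.60.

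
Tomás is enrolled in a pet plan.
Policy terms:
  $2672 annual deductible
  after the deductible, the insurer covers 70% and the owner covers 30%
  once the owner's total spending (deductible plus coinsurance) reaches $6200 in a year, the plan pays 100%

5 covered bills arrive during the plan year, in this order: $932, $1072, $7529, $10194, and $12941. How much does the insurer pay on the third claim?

Bill 1, $932: all of it applies to the deductible. Owner pays $932; OOP now $932. Insurer: $932 − $932 = $0.
Bill 2, $1072: entire amount goes to the deductible. Owner pays $1072; OOP now $2004. Insurer: $1072 − $1072 = $0.
Bill 3, $7529: deductible takes $668, $6861 remains; owner's 30% is $2058.30. Owner pays $2726.30; OOP now $4730.30. Insurer: $7529 − $2726.30 = $4802.70.

$4802.70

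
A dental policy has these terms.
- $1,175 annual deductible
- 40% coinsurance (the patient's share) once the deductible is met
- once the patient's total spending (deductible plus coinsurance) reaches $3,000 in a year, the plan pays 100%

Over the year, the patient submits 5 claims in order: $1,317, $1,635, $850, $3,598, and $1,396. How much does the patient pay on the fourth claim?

Claim 1 — $1,317: $1,175 finishes the deductible; $142 goes to coinsurance; coinsurance $142 × 40% = $56.80. Patient owes $1,231.80 (running OOP $1,231.80).
Claim 2 — $1,635: deductible already satisfied, so patient's share is 40% × $1,635 = $654. Cost to patient: $654. OOP to date $1,885.80.
Claim 3 — $850: deductible already satisfied, so patient's share is 40% × $850 = $340. Cost to patient: $340. OOP to date $2,225.80.
Claim 4 — $3,598: deductible met; 40% of $3,598 = $1,439.20. OOP would hit $3,665 > $3,000, so the cap limits the patient to $3,000 − $2,225.80 = $774.20.

$774.20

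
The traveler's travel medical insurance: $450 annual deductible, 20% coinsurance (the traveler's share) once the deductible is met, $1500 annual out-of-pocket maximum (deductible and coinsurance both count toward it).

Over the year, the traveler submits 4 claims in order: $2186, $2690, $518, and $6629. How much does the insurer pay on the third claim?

$414.40

Bill 1, $2186: $450 to deductible, leaving $1736; traveler's 20% is $347.20. Cost to traveler: $797.20. OOP to date $797.20. Insurer: $2186 − $797.20 = $1388.80.
Bill 2, $2690: deductible already satisfied, so traveler's share is 20% × $2690 = $538. Cost to traveler: $538. OOP to date $1335.20. Insurer: $2690 − $538 = $2152.
Bill 3, $518: deductible met; 20% of $518 = $103.60. Traveler pays $103.60; OOP now $1438.80. Insurer: $518 − $103.60 = $414.40.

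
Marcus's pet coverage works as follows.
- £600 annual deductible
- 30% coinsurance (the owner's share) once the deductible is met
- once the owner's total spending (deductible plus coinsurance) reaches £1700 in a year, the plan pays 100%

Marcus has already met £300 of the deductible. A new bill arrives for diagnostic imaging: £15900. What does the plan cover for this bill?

£14500

Deductible still to meet: £600 − £300 = £300.
The remaining £15600 (= £15900 − £300) moves to coinsurance.
Coinsurance: £15600 × 30% = £4680.
Owner responsibility before any cap: £300 + £4680 = £4980.
That would bring total out-of-pocket to £5280, past the £1700 cap. The owner is capped at £1700 − £300 = £1400 on this claim.
Insurer pays the balance: £15900 − £1400 = £14500.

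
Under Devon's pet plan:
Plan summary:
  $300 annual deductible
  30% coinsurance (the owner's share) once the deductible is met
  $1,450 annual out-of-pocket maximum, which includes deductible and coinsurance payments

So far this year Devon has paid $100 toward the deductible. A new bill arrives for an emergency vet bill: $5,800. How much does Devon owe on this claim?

Deductible still to meet: $300 − $100 = $200.
The remaining $5,600 (= $5,800 − $200) moves to coinsurance.
30% of $5,600 = $1,680 falls to the owner.
So the owner owes $200 + $1,680 = $1,880 before any cap.
Year-to-date out-of-pocket would reach $100 + $1,880 = $1,980, above the $1,450 maximum, so the owner pays only $1,450 − $100 = $1,350.

$1,350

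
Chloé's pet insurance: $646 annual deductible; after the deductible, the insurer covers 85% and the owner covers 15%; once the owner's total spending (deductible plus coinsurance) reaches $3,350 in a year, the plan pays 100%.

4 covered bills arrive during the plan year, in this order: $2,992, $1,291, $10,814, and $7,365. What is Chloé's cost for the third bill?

$1,622.10

#1 ($2,992): $646 to deductible, leaving $2,346; owner's 15% is $351.90. Cost to owner: $997.90. OOP to date $997.90.
#2 ($1,291): 15% coinsurance on $1,291 = $193.65. Owner owes $193.65 (running OOP $1,191.55).
#3 ($10,814): deductible met; 15% of $10,814 = $1,622.10. Owner pays $1,622.10; OOP now $2,813.65.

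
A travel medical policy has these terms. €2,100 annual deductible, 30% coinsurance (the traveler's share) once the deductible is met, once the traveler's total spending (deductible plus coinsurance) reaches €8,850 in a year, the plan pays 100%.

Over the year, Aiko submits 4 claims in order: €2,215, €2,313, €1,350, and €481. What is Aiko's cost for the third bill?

€405

Bill 1, €2,215: €2,100 finishes the deductible; €115 goes to coinsurance; coinsurance €115 × 30% = €34.50. Cost to traveler: €2,134.50. OOP to date €2,134.50.
Bill 2, €2,313: deductible already satisfied, so traveler's share is 30% × €2,313 = €693.90. Traveler pays €693.90; OOP now €2,828.40.
Bill 3, €1,350: deductible met; 30% of €1,350 = €405. Traveler owes €405 (running OOP €3,233.40).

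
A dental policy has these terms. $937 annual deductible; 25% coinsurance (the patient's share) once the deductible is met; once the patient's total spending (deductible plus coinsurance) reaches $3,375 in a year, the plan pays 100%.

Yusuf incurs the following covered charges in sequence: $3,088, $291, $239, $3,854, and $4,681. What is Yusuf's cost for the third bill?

Claim 1 ($3,088): deductible takes $937, $2,151 remains; 25% of $2,151 = $537.75. Cost to patient: $1,474.75. OOP to date $1,474.75.
Claim 2 ($291): deductible already satisfied, so patient's share is 25% × $291 = $72.75. Patient owes $72.75 (running OOP $1,547.50).
Claim 3 ($239): deductible already satisfied, so patient's share is 25% × $239 = $59.75. Cost to patient: $59.75. OOP to date $1,607.25.

$59.75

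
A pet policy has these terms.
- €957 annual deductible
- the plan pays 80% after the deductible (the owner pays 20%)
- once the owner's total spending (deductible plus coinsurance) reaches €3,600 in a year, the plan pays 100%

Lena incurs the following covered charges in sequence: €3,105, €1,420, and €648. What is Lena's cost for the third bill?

€129.60

#1 (€3,105): €957 to deductible, leaving €2,148; 20% of €2,148 = €429.60. Owner owes €1,386.60 (running OOP €1,386.60).
#2 (€1,420): deductible met; 20% of €1,420 = €284. Owner owes €284 (running OOP €1,670.60).
#3 (€648): deductible already satisfied, so owner's share is 20% × €648 = €129.60. Owner owes €129.60 (running OOP €1,800.20).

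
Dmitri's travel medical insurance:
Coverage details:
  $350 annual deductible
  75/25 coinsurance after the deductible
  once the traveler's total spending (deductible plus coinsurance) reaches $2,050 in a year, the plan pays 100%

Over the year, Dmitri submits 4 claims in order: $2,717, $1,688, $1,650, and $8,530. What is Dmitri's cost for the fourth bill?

Claim 1 ($2,717): deductible takes $350, $2,367 remains; traveler's 25% is $591.75. Traveler pays $941.75; OOP now $941.75.
Claim 2 ($1,688): 25% coinsurance on $1,688 = $422. Cost to traveler: $422. OOP to date $1,363.75.
Claim 3 ($1,650): deductible met; 25% of $1,650 = $412.50. Traveler owes $412.50 (running OOP $1,776.25).
Claim 4 ($8,530): deductible met; 25% of $8,530 = $2,132.50. That would push OOP to $3,908.75, over the $2,050 cap, so traveler pays $2,050 − $1,776.25 = $273.75.

$273.75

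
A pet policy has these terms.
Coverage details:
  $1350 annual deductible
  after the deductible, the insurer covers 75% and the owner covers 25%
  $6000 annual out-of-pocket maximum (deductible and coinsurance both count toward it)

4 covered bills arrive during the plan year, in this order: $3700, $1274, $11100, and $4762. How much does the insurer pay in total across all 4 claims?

Claim 1 — $3700: deductible takes $1350, $2350 remains; 25% of $2350 = $587.50. Owner pays $1937.50; OOP now $1937.50. Insurer: $3700 − $1937.50 = $1762.50.
Claim 2 — $1274: deductible already satisfied, so owner's share is 25% × $1274 = $318.50. Cost to owner: $318.50. OOP to date $2256. Insurer: $1274 − $318.50 = $955.50.
Claim 3 — $11100: deductible already satisfied, so owner's share is 25% × $11100 = $2775. Cost to owner: $2775. OOP to date $5031. Insurer: $11100 − $2775 = $8325.
Claim 4 — $4762: 25% coinsurance on $4762 = $1190.50. OOP would hit $6221.50 > $6000, so the cap limits the owner to $6000 − $5031 = $969. Insurer: $4762 − $969 = $3793.
Insurer total: $1762.50 + $955.50 + $8325 + $3793 = $14836.

$14836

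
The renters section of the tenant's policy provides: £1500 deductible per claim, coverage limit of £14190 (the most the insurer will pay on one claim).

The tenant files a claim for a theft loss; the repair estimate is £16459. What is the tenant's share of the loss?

£2269

Less the £1500 deductible: £16459 − £1500 = £14959.
Since £14959 > £14190, the payout is capped at £14190.
The tenant bears the rest of the original loss: £16459 − £14190 = £2269.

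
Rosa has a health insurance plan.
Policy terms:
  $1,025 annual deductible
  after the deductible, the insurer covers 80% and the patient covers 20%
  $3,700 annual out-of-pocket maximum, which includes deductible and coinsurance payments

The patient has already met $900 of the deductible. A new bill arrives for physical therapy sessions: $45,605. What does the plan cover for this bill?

Remaining deductible: $1,025 − $900 = $125.
The remaining $45,480 (= $45,605 − $125) moves to coinsurance.
Patient's 20% share of $45,480 is $9,096.
So the patient owes $125 + $9,096 = $9,221 before any cap.
Year-to-date out-of-pocket would reach $900 + $9,221 = $10,121, above the $3,700 maximum, so the patient pays only $3,700 − $900 = $2,800.
The insurer covers the remainder: $45,605 − $2,800 = $42,805.

$42,805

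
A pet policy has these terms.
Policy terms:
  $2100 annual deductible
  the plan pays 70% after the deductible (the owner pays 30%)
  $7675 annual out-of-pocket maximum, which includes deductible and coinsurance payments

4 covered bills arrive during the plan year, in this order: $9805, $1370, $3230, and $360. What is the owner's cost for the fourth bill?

$108

Claim 1 ($9805): deductible takes $2100, $7705 remains; 30% of $7705 = $2311.50. Cost to owner: $4411.50. OOP to date $4411.50.
Claim 2 ($1370): deductible already satisfied, so owner's share is 30% × $1370 = $411. Owner owes $411 (running OOP $4822.50).
Claim 3 ($3230): 30% coinsurance on $3230 = $969. Owner owes $969 (running OOP $5791.50).
Claim 4 ($360): 30% coinsurance on $360 = $108. Cost to owner: $108. OOP to date $5899.50.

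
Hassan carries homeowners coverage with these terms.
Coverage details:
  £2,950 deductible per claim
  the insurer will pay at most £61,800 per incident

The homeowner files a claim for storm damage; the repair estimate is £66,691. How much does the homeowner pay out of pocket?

After the deductible, £66,691 − £2,950 = £63,741 remains.
£63,741 exceeds the £61,800 limit, so the insurer pays the limit: £61,800.
Out of pocket: £66,691 − £61,800 = £4,891.

£4,891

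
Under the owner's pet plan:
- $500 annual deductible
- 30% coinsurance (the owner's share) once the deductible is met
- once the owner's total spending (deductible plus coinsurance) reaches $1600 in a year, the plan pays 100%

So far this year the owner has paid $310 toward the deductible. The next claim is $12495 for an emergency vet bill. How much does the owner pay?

$1290

Deductible still to meet: $500 − $310 = $190.
That leaves $12495 − $190 = $12305 for coinsurance.
30% of $12305 = $3691.50 falls to the owner.
That puts the owner's cost at $190 + $3691.50 = $3881.50 before any cap.
That would bring total out-of-pocket to $4191.50, past the $1600 cap. The owner is capped at $1600 − $310 = $1290 on this claim.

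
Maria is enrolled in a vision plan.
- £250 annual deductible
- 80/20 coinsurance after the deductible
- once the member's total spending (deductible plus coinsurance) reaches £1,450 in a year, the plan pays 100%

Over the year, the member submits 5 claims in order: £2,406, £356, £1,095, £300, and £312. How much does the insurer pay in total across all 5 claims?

£3,375.20

#1 (£2,406): £250 finishes the deductible; £2,156 goes to coinsurance; coinsurance £2,156 × 20% = £431.20. Member pays £681.20; OOP now £681.20. Insurer: £2,406 − £681.20 = £1,724.80.
#2 (£356): deductible met; 20% of £356 = £71.20. Member owes £71.20 (running OOP £752.40). Plan pays £356 − £71.20 = £284.80.
#3 (£1,095): 20% coinsurance on £1,095 = £219. Cost to member: £219. OOP to date £971.40. Plan pays £1,095 − £219 = £876.
#4 (£300): deductible met; 20% of £300 = £60. Member pays £60; OOP now £1,031.40. Insurer: £300 − £60 = £240.
#5 (£312): deductible met; 20% of £312 = £62.40. Member owes £62.40 (running OOP £1,093.80). Plan pays £312 − £62.40 = £249.60.
Insurer total: £1,724.80 + £284.80 + £876 + £240 + £249.60 = £3,375.20.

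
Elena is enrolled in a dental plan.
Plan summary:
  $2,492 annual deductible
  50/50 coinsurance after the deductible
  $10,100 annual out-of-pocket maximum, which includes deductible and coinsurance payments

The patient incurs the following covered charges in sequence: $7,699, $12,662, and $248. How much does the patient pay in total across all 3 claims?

$10,100

#1 ($7,699): $2,492 to deductible, leaving $5,207; 50% of $5,207 = $2,603.50. Patient pays $5,095.50; OOP now $5,095.50.
#2 ($12,662): deductible met; 50% of $12,662 = $6,331. That would push OOP to $11,426.50, over the $10,100 cap, so patient pays $10,100 − $5,095.50 = $5,004.50.
#3 ($248): 50% coinsurance on $248 = $124. That would push OOP to $10,224, over the $10,100 cap, so patient pays $10,100 − $10,100 = $0.
Summing the patient's payments: $5,095.50 + $5,004.50 + $0 = $10,100.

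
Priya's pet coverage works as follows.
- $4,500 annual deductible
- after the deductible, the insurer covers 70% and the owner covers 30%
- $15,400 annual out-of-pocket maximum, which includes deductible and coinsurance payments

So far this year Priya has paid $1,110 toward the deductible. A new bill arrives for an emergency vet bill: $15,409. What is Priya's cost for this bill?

$1,110 of the $4,500 deductible is already met, leaving $3,390.
The remaining $12,019 (= $15,409 − $3,390) moves to coinsurance.
Coinsurance: $12,019 × 30% = $3,605.70.
Owner responsibility before any cap: $3,390 + $3,605.70 = $6,995.70.
Cumulative spending $1,110 + $6,995.70 = $8,105.70 stays under the $15,400 maximum.

$6,995.70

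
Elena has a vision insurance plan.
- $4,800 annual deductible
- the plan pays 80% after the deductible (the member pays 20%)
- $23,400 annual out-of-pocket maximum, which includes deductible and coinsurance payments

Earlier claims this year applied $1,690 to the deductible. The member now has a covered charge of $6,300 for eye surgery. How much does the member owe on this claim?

Deductible still to meet: $4,800 − $1,690 = $3,110.
That leaves $6,300 − $3,110 = $3,190 for coinsurance.
Coinsurance: $3,190 × 20% = $638.
Member responsibility before any cap: $3,110 + $638 = $3,748.
Total out-of-pocket so far would be $1,690 + $3,748 = $5,438, below the $23,400 cap — no reduction.

$3,748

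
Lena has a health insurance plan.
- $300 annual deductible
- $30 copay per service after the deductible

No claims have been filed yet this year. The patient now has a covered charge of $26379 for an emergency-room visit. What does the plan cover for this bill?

Deductible not yet touched, so the first $300 of the bill goes to the deductible.
After the $300 deductible portion, $26379 − $300 = $26079 is subject to the copay.
Copay on this service: $30.
So the patient owes $300 + $30 = $330.
The plan picks up $26379 − $330 = $26049.

$26049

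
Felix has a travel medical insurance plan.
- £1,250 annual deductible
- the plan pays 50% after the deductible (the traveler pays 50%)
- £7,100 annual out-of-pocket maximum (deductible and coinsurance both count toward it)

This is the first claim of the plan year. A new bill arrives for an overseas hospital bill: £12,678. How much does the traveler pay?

Deductible not yet touched, so the first £1,250 of the bill goes to the deductible.
After the £1,250 deductible portion, £12,678 − £1,250 = £11,428 is subject to coinsurance.
Coinsurance: £11,428 × 50% = £5,714.
That puts the traveler's cost at £1,250 + £5,714 = £6,964 before any cap.
Total out-of-pocket so far would be £0 + £6,964 = £6,964, below the £7,100 cap — no reduction.

£6,964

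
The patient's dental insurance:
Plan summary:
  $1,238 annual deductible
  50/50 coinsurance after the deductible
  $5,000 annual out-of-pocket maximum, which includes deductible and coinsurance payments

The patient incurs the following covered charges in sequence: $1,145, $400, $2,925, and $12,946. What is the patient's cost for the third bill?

$1,462.50

#1 ($1,145): entire amount goes to the deductible. Cost to patient: $1,145. OOP to date $1,145.
#2 ($400): $93 finishes the deductible; $307 goes to coinsurance; coinsurance $307 × 50% = $153.50. Cost to patient: $246.50. OOP to date $1,391.50.
#3 ($2,925): deductible met; 50% of $2,925 = $1,462.50. Patient pays $1,462.50; OOP now $2,854.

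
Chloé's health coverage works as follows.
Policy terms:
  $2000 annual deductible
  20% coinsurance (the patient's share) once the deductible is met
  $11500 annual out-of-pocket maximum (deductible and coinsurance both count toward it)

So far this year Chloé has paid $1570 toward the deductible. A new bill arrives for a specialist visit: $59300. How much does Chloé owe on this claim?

Remaining deductible: $2000 − $1570 = $430.
After the $430 deductible portion, $59300 − $430 = $58870 is subject to coinsurance.
Patient's 20% share of $58870 is $11774.
That puts the patient's cost at $430 + $11774 = $12204 before any cap.
Year-to-date out-of-pocket would reach $1570 + $12204 = $13774, above the $11500 maximum, so the patient pays only $11500 − $1570 = $9930.

$9930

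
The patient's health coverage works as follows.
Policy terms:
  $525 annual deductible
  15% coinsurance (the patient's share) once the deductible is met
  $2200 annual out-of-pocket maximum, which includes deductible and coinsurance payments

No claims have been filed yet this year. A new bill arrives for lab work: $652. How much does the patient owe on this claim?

$544.05

Deductible not yet touched, so the first $525 of the bill goes to the deductible.
The remaining $127 (= $652 − $525) moves to coinsurance.
15% of $127 = $19.05 falls to the patient.
So the patient owes $525 + $19.05 = $544.05 before any cap.
Total out-of-pocket so far would be $0 + $544.05 = $544.05, below the $2200 cap — no reduction.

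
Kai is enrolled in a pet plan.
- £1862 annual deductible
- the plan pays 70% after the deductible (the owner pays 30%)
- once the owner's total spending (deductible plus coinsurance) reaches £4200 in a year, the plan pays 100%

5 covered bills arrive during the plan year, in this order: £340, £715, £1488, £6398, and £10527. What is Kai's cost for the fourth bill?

Claim 1 (£340): entire amount goes to the deductible. Cost to owner: £340. OOP to date £340.
Claim 2 (£715): fully absorbed by the deductible. Owner pays £715; OOP now £1055.
Claim 3 (£1488): £807 finishes the deductible; £681 goes to coinsurance; coinsurance £681 × 30% = £204.30. Cost to owner: £1011.30. OOP to date £2066.30.
Claim 4 (£6398): 30% coinsurance on £6398 = £1919.40. Owner pays £1919.40; OOP now £3985.70.

£1919.40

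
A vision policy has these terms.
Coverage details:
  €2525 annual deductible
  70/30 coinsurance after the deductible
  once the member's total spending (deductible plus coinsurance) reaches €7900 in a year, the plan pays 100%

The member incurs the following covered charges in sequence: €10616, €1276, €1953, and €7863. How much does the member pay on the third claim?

Claim 1 (€10616): deductible takes €2525, €8091 remains; member's 30% is €2427.30. Cost to member: €4952.30. OOP to date €4952.30.
Claim 2 (€1276): deductible already satisfied, so member's share is 30% × €1276 = €382.80. Member owes €382.80 (running OOP €5335.10).
Claim 3 (€1953): deductible met; 30% of €1953 = €585.90. Cost to member: €585.90. OOP to date €5921.

€585.90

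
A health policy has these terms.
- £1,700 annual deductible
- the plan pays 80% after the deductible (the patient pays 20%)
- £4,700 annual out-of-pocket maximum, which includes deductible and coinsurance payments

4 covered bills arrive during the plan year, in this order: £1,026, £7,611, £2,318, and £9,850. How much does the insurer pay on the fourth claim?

Claim 1 (£1,026): entire amount goes to the deductible. Patient owes £1,026 (running OOP £1,026). Insurer: £1,026 − £1,026 = £0.
Claim 2 (£7,611): £674 to deductible, leaving £6,937; coinsurance £6,937 × 20% = £1,387.40. Patient owes £2,061.40 (running OOP £3,087.40). Insurer: £7,611 − £2,061.40 = £5,549.60.
Claim 3 (£2,318): deductible met; 20% of £2,318 = £463.60. Patient pays £463.60; OOP now £3,551. Insurer: £2,318 − £463.60 = £1,854.40.
Claim 4 (£9,850): deductible met; 20% of £9,850 = £1,970. OOP would hit £5,521 > £4,700, so the cap limits the patient to £4,700 − £3,551 = £1,149. Insurer: £9,850 − £1,149 = £8,701.

£8,701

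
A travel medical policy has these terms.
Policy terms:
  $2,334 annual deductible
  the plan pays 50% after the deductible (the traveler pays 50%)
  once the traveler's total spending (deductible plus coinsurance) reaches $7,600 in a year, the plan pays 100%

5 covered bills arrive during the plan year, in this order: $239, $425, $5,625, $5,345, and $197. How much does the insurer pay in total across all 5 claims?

Claim 1 — $239: all of it applies to the deductible. Cost to traveler: $239. OOP to date $239. Insurer: $239 − $239 = $0.
Claim 2 — $425: entire amount goes to the deductible. Traveler owes $425 (running OOP $664). Insurer: $425 − $425 = $0.
Claim 3 — $5,625: deductible takes $1,670, $3,955 remains; coinsurance $3,955 × 50% = $1,977.50. Traveler pays $3,647.50; OOP now $4,311.50. Plan pays $5,625 − $3,647.50 = $1,977.50.
Claim 4 — $5,345: deductible met; 50% of $5,345 = $2,672.50. Cost to traveler: $2,672.50. OOP to date $6,984. Plan pays $5,345 − $2,672.50 = $2,672.50.
Claim 5 — $197: 50% coinsurance on $197 = $98.50. Cost to traveler: $98.50. OOP to date $7,082.50. Insurer: $197 − $98.50 = $98.50.
Insurer total: $0 + $0 + $1,977.50 + $2,672.50 + $98.50 = $4,748.50.

$4,748.50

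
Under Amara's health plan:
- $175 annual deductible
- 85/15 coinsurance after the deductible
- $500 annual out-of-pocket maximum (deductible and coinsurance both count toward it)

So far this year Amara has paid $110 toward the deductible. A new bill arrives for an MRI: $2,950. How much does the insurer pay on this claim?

Deductible still to meet: $175 − $110 = $65.
After the $65 deductible portion, $2,950 − $65 = $2,885 is subject to coinsurance.
15% of $2,885 = $432.75 falls to the patient.
Patient responsibility before any cap: $65 + $432.75 = $497.75.
Year-to-date out-of-pocket would reach $110 + $497.75 = $607.75, above the $500 maximum, so the patient pays only $500 − $110 = $390.
Insurer pays the balance: $2,950 − $390 = $2,560.

$2,560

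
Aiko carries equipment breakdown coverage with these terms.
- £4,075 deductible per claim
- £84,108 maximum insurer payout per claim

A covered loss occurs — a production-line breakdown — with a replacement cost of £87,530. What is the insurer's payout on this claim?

£83,455

After the deductible, £87,530 − £4,075 = £83,455 remains.
That's under the £84,108 cap, so the insurer reimburses the full £83,455.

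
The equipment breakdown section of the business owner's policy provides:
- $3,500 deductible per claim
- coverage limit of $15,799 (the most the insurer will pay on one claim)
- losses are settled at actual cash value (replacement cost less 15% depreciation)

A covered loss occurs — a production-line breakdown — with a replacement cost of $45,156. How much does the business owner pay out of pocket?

$29,357

Actual cash value after 15% depreciation: $45,156 × 85% = $38,382.60.
Subtract the deductible: $38,382.60 − $3,500 = $34,882.60.
$34,882.60 exceeds the $15,799 limit, so the insurer pays the limit: $15,799.
Out of pocket: $45,156 − $15,799 = $29,357.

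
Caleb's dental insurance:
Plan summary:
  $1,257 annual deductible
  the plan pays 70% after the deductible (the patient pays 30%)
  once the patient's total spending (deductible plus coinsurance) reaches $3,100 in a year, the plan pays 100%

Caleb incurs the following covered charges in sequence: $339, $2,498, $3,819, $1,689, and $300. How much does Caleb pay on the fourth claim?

Claim 1 ($339): fully absorbed by the deductible. Patient pays $339; OOP now $339.
Claim 2 ($2,498): deductible takes $918, $1,580 remains; 30% of $1,580 = $474. Patient pays $1,392; OOP now $1,731.
Claim 3 ($3,819): deductible met; 30% of $3,819 = $1,145.70. Cost to patient: $1,145.70. OOP to date $2,876.70.
Claim 4 ($1,689): 30% coinsurance on $1,689 = $506.70. That would push OOP to $3,383.40, over the $3,100 cap, so patient pays $3,100 − $2,876.70 = $223.30.

$223.30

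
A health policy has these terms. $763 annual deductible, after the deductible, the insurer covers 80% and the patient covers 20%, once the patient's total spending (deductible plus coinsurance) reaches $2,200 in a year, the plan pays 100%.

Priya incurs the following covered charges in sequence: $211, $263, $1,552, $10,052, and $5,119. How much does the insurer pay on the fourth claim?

$8,867.60

#1 ($211): fully absorbed by the deductible. Patient owes $211 (running OOP $211). Insurer: $211 − $211 = $0.
#2 ($263): all of it applies to the deductible. Patient owes $263 (running OOP $474). Insurer: $263 − $263 = $0.
#3 ($1,552): $289 to deductible, leaving $1,263; coinsurance $1,263 × 20% = $252.60. Patient pays $541.60; OOP now $1,015.60. Insurer: $1,552 − $541.60 = $1,010.40.
#4 ($10,052): deductible already satisfied, so patient's share is 20% × $10,052 = $2,010.40. Adding that to $1,015.60 gives $3,026, past the $2,200 cap; patient pays only $2,200 − $1,015.60 = $1,184.40. Insurer: $10,052 − $1,184.40 = $8,867.60.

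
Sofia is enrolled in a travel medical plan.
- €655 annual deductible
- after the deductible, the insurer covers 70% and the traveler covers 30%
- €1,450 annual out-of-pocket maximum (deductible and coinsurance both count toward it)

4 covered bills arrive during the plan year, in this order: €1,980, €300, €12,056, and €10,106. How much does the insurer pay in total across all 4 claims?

#1 (€1,980): deductible takes €655, €1,325 remains; coinsurance €1,325 × 30% = €397.50. Traveler pays €1,052.50; OOP now €1,052.50. Insurer: €1,980 − €1,052.50 = €927.50.
#2 (€300): deductible met; 30% of €300 = €90. Cost to traveler: €90. OOP to date €1,142.50. Plan pays €300 − €90 = €210.
#3 (€12,056): deductible met; 30% of €12,056 = €3,616.80. Adding that to €1,142.50 gives €4,759.30, past the €1,450 cap; traveler pays only €1,450 − €1,142.50 = €307.50. Insurer: €12,056 − €307.50 = €11,748.50.
#4 (€10,106): deductible met; 30% of €10,106 = €3,031.80. Adding that to €1,450 gives €4,481.80, past the €1,450 cap; traveler pays only €1,450 − €1,450 = €0. Plan pays €10,106 − €0 = €10,106.
Insurer total: €927.50 + €210 + €11,748.50 + €10,106 = €22,992.

€22,992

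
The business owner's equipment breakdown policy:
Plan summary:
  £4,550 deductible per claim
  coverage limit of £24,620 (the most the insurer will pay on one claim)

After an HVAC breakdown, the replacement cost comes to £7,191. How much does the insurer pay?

£2,641

Subtract the deductible: £7,191 − £4,550 = £2,641.
£2,641 is within the £24,620 limit, so the insurer pays £2,641.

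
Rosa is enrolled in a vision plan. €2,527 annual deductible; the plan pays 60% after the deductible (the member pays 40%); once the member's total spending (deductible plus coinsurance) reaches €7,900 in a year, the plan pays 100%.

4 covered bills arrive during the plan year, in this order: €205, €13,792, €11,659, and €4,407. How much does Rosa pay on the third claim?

Claim 1 — €205: fully absorbed by the deductible. Cost to member: €205. OOP to date €205.
Claim 2 — €13,792: €2,322 to deductible, leaving €11,470; coinsurance €11,470 × 40% = €4,588. Member pays €6,910; OOP now €7,115.
Claim 3 — €11,659: deductible already satisfied, so member's share is 40% × €11,659 = €4,663.60. Adding that to €7,115 gives €11,778.60, past the €7,900 cap; member pays only €7,900 − €7,115 = €785.

€785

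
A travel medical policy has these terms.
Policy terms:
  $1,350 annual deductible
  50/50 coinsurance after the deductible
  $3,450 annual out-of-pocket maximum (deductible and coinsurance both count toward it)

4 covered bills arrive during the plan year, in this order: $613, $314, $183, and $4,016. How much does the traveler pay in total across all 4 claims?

$3,238

Claim 1 ($613): entire amount goes to the deductible. Traveler owes $613 (running OOP $613).
Claim 2 ($314): entire amount goes to the deductible. Traveler owes $314 (running OOP $927).
Claim 3 ($183): fully absorbed by the deductible. Cost to traveler: $183. OOP to date $1,110.
Claim 4 ($4,016): $240 to deductible, leaving $3,776; coinsurance $3,776 × 50% = $1,888. Traveler owes $2,128 (running OOP $3,238).
Total paid by the traveler: $613 + $314 + $183 + $2,128 = $3,238.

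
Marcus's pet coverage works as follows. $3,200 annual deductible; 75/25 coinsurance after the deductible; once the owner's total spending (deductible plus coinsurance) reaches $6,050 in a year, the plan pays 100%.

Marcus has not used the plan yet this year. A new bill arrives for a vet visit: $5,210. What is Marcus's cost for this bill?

$3,702.50

Nothing has been paid toward the $3,200 deductible, so the first $3,200 of this charge is applied there.
That leaves $5,210 − $3,200 = $2,010 for coinsurance.
25% of $2,010 = $502.50 falls to the owner.
So the owner owes $3,200 + $502.50 = $3,702.50 before any cap.
Year-to-date out-of-pocket becomes $0 + $3,702.50 = $3,702.50, still under the $6,050 maximum, so no cap applies.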